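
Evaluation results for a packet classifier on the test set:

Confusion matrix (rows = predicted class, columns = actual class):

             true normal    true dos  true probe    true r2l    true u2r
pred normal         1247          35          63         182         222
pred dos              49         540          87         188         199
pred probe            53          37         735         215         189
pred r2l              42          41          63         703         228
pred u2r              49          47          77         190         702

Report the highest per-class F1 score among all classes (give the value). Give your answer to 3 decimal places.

0.782

Per-class F1 score (2·TP/(2·TP+FP+FN)):
  normal: TP=1247, FP=35+63+182+222=502, FN=49+53+42+49=193 → 2494/3189 = 0.7821
  dos: TP=540, FP=49+87+188+199=523, FN=35+37+41+47=160 → 1080/1763 = 0.6126
  probe: TP=735, FP=53+37+215+189=494, FN=63+87+63+77=290 → 1470/2254 = 0.6522
  r2l: TP=703, FP=42+41+63+228=374, FN=182+188+215+190=775 → 1406/2555 = 0.5503
  u2r: TP=702, FP=49+47+77+190=363, FN=222+199+189+228=838 → 1404/2605 = 0.5390
Highest is class 'normal' with F1 score = 0.782.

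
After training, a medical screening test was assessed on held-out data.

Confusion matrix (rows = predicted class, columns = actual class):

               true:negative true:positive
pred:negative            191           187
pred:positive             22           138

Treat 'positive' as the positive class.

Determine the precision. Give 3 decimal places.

0.863

Precision = TP/(TP+FP) = 138/(138+22) = 138/160 = 0.863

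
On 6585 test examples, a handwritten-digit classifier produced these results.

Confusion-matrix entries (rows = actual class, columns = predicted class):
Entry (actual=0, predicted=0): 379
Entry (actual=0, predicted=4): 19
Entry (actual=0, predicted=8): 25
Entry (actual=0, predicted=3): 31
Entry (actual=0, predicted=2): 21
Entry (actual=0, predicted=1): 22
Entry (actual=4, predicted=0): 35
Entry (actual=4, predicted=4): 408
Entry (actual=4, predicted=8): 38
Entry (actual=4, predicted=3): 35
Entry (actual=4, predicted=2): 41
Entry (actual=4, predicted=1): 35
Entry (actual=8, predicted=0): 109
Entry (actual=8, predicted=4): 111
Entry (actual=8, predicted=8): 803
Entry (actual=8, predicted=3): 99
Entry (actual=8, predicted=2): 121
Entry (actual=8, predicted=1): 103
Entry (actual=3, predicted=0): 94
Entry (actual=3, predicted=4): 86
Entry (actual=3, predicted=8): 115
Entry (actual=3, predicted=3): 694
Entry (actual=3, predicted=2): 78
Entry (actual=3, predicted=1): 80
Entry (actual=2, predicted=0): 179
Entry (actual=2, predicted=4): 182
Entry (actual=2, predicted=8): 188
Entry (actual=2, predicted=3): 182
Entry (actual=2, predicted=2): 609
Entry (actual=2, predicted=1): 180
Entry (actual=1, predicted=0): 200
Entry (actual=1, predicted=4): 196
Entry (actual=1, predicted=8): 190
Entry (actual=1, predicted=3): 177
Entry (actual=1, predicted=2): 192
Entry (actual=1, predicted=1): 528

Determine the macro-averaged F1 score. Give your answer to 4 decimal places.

0.5177

Per-class F1 score (2·TP/(2·TP+FP+FN)):
  0: TP=379, FP=35+109+94+179+200=617, FN=19+25+31+21+22=118 → 758/1493 = 0.50770
  4: TP=408, FP=19+111+86+182+196=594, FN=35+38+35+41+35=184 → 816/1594 = 0.51192
  8: TP=803, FP=25+38+115+188+190=556, FN=109+111+99+121+103=543 → 1606/2705 = 0.59372
  3: TP=694, FP=31+35+99+182+177=524, FN=94+86+115+78+80=453 → 1388/2365 = 0.58689
  2: TP=609, FP=21+41+121+78+192=453, FN=179+182+188+182+180=911 → 1218/2582 = 0.47173
  1: TP=528, FP=22+35+103+80+180=420, FN=200+196+190+177+192=955 → 1056/2431 = 0.43439
Macro-F1 score = mean = (0.50770 + 0.51192 + 0.59372 + 0.58689 + 0.47173 + 0.43439) / 6 = 0.5177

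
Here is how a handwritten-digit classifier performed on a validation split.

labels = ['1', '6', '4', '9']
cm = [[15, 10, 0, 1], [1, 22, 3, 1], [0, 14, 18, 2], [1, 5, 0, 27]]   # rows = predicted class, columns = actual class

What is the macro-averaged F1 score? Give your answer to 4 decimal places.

0.6900

Per-class F1 score (2·TP/(2·TP+FP+FN)):
  1: TP=15, FP=10+0+1=11, FN=1+0+1=2 → 30/43 = 0.69767
  6: TP=22, FP=1+3+1=5, FN=10+14+5=29 → 44/78 = 0.56410
  4: TP=18, FP=0+14+2=16, FN=0+3+0=3 → 36/55 = 0.65455
  9: TP=27, FP=1+5+0=6, FN=1+1+2=4 → 54/64 = 0.84375
Macro-F1 score = mean = (0.69767 + 0.56410 + 0.65455 + 0.84375) / 4 = 0.6900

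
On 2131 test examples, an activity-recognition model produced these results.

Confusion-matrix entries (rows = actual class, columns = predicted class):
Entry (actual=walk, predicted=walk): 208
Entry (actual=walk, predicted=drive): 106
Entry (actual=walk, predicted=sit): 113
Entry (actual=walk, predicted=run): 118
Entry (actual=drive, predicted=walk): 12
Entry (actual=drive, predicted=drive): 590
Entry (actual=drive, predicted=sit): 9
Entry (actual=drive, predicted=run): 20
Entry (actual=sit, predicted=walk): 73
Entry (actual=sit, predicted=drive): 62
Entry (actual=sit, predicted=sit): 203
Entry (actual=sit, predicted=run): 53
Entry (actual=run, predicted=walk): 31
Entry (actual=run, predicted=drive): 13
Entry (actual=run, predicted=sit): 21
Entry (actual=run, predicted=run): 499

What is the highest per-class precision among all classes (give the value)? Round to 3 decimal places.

Per-class precision (TP/(TP+FP)):
  walk: TP=208, FP=12+73+31=116 → 208/324 = 0.6420
  drive: TP=590, FP=106+62+13=181 → 590/771 = 0.7652
  sit: TP=203, FP=113+9+21=143 → 203/346 = 0.5867
  run: TP=499, FP=118+20+53=191 → 499/690 = 0.7232
Highest is class 'drive' with precision = 0.765.

0.765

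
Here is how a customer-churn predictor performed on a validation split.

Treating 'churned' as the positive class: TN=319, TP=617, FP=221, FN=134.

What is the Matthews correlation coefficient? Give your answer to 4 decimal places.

MCC = (TP·TN − FP·FN) / √((TP+FP)(TP+FN)(TN+FP)(TN+FN))
Numerator = 617·319 − 221·134 = 167209
Denominator = √(838·751·540·453) = √153948661560 = 392362.9207
MCC = 167209 / 392362.9207 = 0.4262

0.4262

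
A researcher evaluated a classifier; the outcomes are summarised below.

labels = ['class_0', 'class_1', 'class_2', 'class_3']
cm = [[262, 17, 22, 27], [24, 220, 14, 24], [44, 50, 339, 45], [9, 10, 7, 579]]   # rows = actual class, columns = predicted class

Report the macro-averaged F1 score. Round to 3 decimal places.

0.810

Per-class F1 score (2·TP/(2·TP+FP+FN)):
  class_0: TP=262, FP=24+44+9=77, FN=17+22+27=66 → 524/667 = 0.7856
  class_1: TP=220, FP=17+50+10=77, FN=24+14+24=62 → 440/579 = 0.7599
  class_2: TP=339, FP=22+14+7=43, FN=44+50+45=139 → 678/860 = 0.7884
  class_3: TP=579, FP=27+24+45=96, FN=9+10+7=26 → 1158/1280 = 0.9047
Macro-F1 score = mean = (0.7856 + 0.7599 + 0.7884 + 0.9047) / 4 = 0.810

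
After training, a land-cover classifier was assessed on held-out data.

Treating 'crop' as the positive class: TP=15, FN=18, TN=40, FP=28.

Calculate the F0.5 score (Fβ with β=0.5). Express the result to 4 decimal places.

Fβ = (1+β²)·TP / ((1+β²)·TP + β²·FN + FP), with β²=1/4
= 1.25·15 / (1.25·15 + 0.25·18 + 28) = 0.3659

0.3659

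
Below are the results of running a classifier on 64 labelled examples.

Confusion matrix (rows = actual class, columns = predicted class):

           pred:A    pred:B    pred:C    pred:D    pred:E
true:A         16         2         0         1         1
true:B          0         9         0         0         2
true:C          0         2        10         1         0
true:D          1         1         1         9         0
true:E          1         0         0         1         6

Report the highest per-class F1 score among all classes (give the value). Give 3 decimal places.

0.842

Per-class F1 score (2·TP/(2·TP+FP+FN)):
  A: TP=16, FP=0+0+1+1=2, FN=2+0+1+1=4 → 32/38 = 0.8421
  B: TP=9, FP=2+2+1+0=5, FN=0+0+0+2=2 → 18/25 = 0.7200
  C: TP=10, FP=0+0+1+0=1, FN=0+2+1+0=3 → 20/24 = 0.8333
  D: TP=9, FP=1+0+1+1=3, FN=1+1+1+0=3 → 18/24 = 0.7500
  E: TP=6, FP=1+2+0+0=3, FN=1+0+0+1=2 → 12/17 = 0.7059
Highest is class 'A' with F1 score = 0.842.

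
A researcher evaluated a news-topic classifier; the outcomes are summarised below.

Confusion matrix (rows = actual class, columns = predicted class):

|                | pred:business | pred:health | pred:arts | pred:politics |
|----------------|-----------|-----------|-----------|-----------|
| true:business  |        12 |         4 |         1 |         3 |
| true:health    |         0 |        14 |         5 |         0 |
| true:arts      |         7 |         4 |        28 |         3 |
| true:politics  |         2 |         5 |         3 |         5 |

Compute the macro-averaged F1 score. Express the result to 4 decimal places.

0.5719

Per-class F1 score (2·TP/(2·TP+FP+FN)):
  business: TP=12, FP=0+7+2=9, FN=4+1+3=8 → 24/41 = 0.58537
  health: TP=14, FP=4+4+5=13, FN=0+5+0=5 → 28/46 = 0.60870
  arts: TP=28, FP=1+5+3=9, FN=7+4+3=14 → 56/79 = 0.70886
  politics: TP=5, FP=3+0+3=6, FN=2+5+3=10 → 10/26 = 0.38462
Macro-F1 score = mean = (0.58537 + 0.60870 + 0.70886 + 0.38462) / 4 = 0.5719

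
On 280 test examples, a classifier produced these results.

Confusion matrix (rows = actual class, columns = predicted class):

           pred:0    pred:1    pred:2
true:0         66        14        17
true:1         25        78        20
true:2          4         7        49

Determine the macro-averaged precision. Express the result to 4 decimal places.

Per-class precision (TP/(TP+FP)):
  0: TP=66, FP=25+4=29 → 66/95 = 0.69474
  1: TP=78, FP=14+7=21 → 78/99 = 0.78788
  2: TP=49, FP=17+20=37 → 49/86 = 0.56977
Macro-precision = mean = (0.69474 + 0.78788 + 0.56977) / 3 = 0.6841

0.6841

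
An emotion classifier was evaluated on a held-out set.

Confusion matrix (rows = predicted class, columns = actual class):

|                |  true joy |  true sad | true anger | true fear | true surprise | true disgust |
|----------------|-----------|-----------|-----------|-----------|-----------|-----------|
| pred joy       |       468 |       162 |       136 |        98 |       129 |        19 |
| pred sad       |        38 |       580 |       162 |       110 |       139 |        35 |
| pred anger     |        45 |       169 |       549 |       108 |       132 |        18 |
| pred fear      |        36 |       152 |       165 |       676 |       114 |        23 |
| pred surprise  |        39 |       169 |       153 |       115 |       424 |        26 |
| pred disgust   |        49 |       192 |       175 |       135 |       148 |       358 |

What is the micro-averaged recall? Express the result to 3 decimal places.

Micro-averaging pools counts across classes: ΣTP=3055, ΣFP=3191, ΣFN=3191.
Micro-recall = TP/(TP+FN) on pooled counts = 0.489 (equals overall accuracy in single-label multiclass).

0.489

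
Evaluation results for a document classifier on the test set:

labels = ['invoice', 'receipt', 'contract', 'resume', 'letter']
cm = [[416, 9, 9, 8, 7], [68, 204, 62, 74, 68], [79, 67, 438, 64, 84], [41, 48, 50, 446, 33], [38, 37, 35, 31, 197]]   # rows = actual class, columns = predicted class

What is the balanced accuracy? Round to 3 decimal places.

0.652

Balanced accuracy = mean of per-class recall.
  invoice: recall = 416/449 = 0.9265
  receipt: recall = 204/476 = 0.4286
  contract: recall = 438/732 = 0.5984
  resume: recall = 446/618 = 0.7217
  letter: recall = 197/338 = 0.5828
Mean = (0.9265 + 0.4286 + 0.5984 + 0.7217 + 0.5828) / 5 = 0.652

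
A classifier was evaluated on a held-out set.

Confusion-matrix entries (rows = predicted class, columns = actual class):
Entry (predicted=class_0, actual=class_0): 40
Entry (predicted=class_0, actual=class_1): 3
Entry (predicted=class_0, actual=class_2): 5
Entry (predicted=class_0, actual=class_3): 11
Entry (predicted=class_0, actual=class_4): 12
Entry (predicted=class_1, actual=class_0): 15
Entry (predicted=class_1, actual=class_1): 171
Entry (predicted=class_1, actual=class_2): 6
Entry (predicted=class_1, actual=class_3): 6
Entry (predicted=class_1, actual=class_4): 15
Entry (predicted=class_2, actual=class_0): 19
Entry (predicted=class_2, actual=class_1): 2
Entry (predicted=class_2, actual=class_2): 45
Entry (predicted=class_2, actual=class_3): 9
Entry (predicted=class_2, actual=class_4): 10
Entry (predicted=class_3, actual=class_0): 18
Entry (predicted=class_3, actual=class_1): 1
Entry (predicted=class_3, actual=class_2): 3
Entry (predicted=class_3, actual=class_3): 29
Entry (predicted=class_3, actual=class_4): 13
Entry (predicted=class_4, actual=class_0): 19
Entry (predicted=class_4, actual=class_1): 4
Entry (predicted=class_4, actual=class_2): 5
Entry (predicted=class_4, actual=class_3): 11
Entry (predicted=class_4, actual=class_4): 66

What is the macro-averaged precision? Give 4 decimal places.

Per-class precision (TP/(TP+FP)):
  class_0: TP=40, FP=3+5+11+12=31 → 40/71 = 0.56338
  class_1: TP=171, FP=15+6+6+15=42 → 171/213 = 0.80282
  class_2: TP=45, FP=19+2+9+10=40 → 45/85 = 0.52941
  class_3: TP=29, FP=18+1+3+13=35 → 29/64 = 0.45313
  class_4: TP=66, FP=19+4+5+11=39 → 66/105 = 0.62857
Macro-precision = mean = (0.56338 + 0.80282 + 0.52941 + 0.45313 + 0.62857) / 5 = 0.5955

0.5955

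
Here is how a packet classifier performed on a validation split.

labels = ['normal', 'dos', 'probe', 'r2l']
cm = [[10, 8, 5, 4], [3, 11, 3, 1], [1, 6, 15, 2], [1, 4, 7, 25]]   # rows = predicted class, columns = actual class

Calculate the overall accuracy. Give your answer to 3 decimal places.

0.575

Accuracy = trace / total = (10+11+15+25=61) / 106 = 61/106 = 0.575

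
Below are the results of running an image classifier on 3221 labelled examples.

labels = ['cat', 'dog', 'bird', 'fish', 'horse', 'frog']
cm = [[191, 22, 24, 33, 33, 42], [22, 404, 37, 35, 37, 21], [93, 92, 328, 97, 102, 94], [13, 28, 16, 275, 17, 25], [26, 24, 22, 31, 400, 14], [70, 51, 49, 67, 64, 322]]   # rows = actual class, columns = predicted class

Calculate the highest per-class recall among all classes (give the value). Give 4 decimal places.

0.7737

Per-class recall (TP/(TP+FN)):
  cat: TP=191, FN=22+24+33+33+42=154 → 191/345 = 0.55362
  dog: TP=404, FN=22+37+35+37+21=152 → 404/556 = 0.72662
  bird: TP=328, FN=93+92+97+102+94=478 → 328/806 = 0.40695
  fish: TP=275, FN=13+28+16+17+25=99 → 275/374 = 0.73529
  horse: TP=400, FN=26+24+22+31+14=117 → 400/517 = 0.77369
  frog: TP=322, FN=70+51+49+67+64=301 → 322/623 = 0.51685
Highest is class 'horse' with recall = 0.7737.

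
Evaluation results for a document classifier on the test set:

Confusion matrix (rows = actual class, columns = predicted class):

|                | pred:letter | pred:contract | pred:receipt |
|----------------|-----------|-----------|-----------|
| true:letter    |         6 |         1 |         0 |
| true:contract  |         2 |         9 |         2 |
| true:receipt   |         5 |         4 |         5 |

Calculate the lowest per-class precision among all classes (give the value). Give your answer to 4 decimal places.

0.4615

Per-class precision (TP/(TP+FP)):
  letter: TP=6, FP=2+5=7 → 6/13 = 0.46154
  contract: TP=9, FP=1+4=5 → 9/14 = 0.64286
  receipt: TP=5, FP=0+2=2 → 5/7 = 0.71429
Lowest is class 'letter' with precision = 0.4615.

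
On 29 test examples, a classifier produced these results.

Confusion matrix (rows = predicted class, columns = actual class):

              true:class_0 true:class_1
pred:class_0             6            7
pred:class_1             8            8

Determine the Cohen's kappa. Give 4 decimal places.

Observed agreement pₒ = trace/N = 14/29 = 0.48276
Expected agreement pₑ = Σ (rowᵢ·colᵢ)/N² = (14·13 + 15·16)/29² = 0.50178
κ = (pₒ − pₑ)/(1 − pₑ) = (0.48276 − 0.50178)/(1 − 0.50178) = -0.0382

-0.0382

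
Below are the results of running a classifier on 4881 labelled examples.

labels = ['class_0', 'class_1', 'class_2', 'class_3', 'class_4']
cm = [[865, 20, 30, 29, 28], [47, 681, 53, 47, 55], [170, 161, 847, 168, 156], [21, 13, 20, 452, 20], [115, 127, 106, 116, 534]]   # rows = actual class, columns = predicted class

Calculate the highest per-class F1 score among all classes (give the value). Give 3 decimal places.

Per-class F1 score (2·TP/(2·TP+FP+FN)):
  class_0: TP=865, FP=47+170+21+115=353, FN=20+30+29+28=107 → 1730/2190 = 0.7900
  class_1: TP=681, FP=20+161+13+127=321, FN=47+53+47+55=202 → 1362/1885 = 0.7225
  class_2: TP=847, FP=30+53+20+106=209, FN=170+161+168+156=655 → 1694/2558 = 0.6622
  class_3: TP=452, FP=29+47+168+116=360, FN=21+13+20+20=74 → 904/1338 = 0.6756
  class_4: TP=534, FP=28+55+156+20=259, FN=115+127+106+116=464 → 1068/1791 = 0.5963
Highest is class 'class_0' with F1 score = 0.790.

0.790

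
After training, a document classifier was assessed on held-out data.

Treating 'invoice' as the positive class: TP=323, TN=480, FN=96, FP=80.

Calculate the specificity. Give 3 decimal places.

Specificity = TN/(TN+FP) = 480/(480+80) = 0.857

0.857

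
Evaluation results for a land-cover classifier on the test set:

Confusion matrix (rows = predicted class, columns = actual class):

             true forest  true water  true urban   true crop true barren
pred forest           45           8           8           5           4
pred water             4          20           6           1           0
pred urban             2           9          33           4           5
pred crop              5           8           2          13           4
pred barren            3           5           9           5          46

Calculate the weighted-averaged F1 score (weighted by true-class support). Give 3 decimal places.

0.611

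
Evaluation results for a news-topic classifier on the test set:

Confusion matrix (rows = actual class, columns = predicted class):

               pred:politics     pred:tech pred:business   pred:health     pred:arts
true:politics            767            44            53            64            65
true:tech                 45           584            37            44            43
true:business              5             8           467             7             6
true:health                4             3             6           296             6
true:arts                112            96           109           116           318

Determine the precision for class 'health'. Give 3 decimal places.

Take TP from the diagonal, FP from the rest of the 'health' prediction marginal, FN from the rest of the 'health' actual marginal.
precision = TP/(TP+FP).
health: TP=296, FP=64+44+7+116=231 → 296/527 = 0.5617

0.562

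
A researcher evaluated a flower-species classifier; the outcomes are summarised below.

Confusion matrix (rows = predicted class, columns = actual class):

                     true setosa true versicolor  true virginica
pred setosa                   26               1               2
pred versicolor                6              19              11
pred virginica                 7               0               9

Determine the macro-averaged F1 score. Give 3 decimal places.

0.639

Per-class F1 score (2·TP/(2·TP+FP+FN)):
  setosa: TP=26, FP=1+2=3, FN=6+7=13 → 52/68 = 0.7647
  versicolor: TP=19, FP=6+11=17, FN=1+0=1 → 38/56 = 0.6786
  virginica: TP=9, FP=7+0=7, FN=2+11=13 → 18/38 = 0.4737
Macro-F1 score = mean = (0.7647 + 0.6786 + 0.4737) / 3 = 0.639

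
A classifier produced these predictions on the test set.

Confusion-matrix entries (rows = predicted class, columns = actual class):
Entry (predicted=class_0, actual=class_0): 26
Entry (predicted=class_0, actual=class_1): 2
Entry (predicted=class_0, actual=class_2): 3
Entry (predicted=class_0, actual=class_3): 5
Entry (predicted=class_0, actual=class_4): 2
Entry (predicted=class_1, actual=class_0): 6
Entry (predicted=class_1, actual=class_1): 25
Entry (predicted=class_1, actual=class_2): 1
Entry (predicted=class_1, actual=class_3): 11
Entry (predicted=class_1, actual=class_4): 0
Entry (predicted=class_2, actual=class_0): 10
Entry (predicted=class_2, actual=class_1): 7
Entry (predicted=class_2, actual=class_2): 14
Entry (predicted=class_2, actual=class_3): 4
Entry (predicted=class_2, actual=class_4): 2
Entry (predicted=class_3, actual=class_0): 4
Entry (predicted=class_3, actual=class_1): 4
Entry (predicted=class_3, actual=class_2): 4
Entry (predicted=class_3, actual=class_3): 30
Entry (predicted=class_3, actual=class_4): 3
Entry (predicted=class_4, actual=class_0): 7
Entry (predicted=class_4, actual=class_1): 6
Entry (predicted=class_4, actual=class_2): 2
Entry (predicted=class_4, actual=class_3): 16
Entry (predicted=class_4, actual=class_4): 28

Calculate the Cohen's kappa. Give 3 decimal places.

0.443

Observed agreement pₒ = trace/N = 123/222 = 0.5541
Expected agreement pₑ = Σ (rowᵢ·colᵢ)/N² = (53·38 + 44·43 + 24·37 + 66·45 + 35·59)/222² = 0.1994
κ = (pₒ − pₑ)/(1 − pₑ) = (0.5541 − 0.1994)/(1 − 0.1994) = 0.443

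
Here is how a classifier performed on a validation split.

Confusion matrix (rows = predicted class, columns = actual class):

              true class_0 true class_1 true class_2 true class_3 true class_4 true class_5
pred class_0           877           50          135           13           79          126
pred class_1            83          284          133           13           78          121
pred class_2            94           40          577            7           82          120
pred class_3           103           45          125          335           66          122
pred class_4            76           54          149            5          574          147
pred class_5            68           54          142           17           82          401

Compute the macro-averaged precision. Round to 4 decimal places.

Per-class precision (TP/(TP+FP)):
  class_0: TP=877, FP=50+135+13+79+126=403 → 877/1280 = 0.68516
  class_1: TP=284, FP=83+133+13+78+121=428 → 284/712 = 0.39888
  class_2: TP=577, FP=94+40+7+82+120=343 → 577/920 = 0.62717
  class_3: TP=335, FP=103+45+125+66+122=461 → 335/796 = 0.42085
  class_4: TP=574, FP=76+54+149+5+147=431 → 574/1005 = 0.57114
  class_5: TP=401, FP=68+54+142+17+82=363 → 401/764 = 0.52487
Macro-precision = mean = (0.68516 + 0.39888 + 0.62717 + 0.42085 + 0.57114 + 0.52487) / 6 = 0.5380

0.5380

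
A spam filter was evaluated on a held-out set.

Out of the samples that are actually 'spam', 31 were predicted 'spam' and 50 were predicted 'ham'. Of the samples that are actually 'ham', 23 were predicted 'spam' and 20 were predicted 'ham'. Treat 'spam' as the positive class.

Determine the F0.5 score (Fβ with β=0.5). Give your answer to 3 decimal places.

Fβ = (1+β²)·TP / ((1+β²)·TP + β²·FN + FP), with β²=1/4
= 1.25·31 / (1.25·31 + 0.25·50 + 23) = 0.522

0.522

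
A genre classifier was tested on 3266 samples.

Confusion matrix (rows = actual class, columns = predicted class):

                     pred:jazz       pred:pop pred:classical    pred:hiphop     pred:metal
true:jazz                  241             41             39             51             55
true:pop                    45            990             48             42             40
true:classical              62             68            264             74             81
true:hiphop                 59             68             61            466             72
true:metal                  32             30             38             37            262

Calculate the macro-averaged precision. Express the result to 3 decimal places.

0.634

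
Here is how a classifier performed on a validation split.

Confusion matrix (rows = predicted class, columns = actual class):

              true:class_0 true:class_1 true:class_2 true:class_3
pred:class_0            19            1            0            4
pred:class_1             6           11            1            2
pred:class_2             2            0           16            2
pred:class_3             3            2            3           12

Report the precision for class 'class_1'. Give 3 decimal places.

precision = TP/(TP+FP).
class_1: TP=11, FP=6+1+2=9 → 11/20 = 0.5500

0.550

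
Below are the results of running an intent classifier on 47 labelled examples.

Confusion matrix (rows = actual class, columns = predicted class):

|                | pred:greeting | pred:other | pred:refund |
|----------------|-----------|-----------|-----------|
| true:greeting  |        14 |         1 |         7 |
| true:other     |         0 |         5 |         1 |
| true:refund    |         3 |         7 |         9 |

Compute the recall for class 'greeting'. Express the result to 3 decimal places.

0.636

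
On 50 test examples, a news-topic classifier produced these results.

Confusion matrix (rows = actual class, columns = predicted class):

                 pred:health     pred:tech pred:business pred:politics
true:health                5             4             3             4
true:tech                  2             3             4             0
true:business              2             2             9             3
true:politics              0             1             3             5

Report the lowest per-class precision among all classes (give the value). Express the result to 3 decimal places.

0.300

Per-class precision (TP/(TP+FP)):
  health: TP=5, FP=2+2+0=4 → 5/9 = 0.5556
  tech: TP=3, FP=4+2+1=7 → 3/10 = 0.3000
  business: TP=9, FP=3+4+3=10 → 9/19 = 0.4737
  politics: TP=5, FP=4+0+3=7 → 5/12 = 0.4167
Lowest is class 'tech' with precision = 0.300.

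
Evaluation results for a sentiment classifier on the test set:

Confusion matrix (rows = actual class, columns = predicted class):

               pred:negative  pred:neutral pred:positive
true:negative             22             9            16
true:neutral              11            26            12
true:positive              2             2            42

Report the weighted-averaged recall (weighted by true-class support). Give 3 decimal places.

Per-class recall (TP/(TP+FN)):
  negative: TP=22, FN=9+16=25 → 22/47 = 0.4681
  neutral: TP=26, FN=11+12=23 → 26/49 = 0.5306
  positive: TP=42, FN=2+2=4 → 42/46 = 0.9130
Weighted-recall = Σ (supportᵢ/N)·recallᵢ with N=142: (47/142)·0.4681 + (49/142)·0.5306 + (46/142)·0.9130 = 0.634

0.634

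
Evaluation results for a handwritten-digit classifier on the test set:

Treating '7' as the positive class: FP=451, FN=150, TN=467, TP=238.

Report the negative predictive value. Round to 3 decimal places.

0.757

NPV = TN/(TN+FN) = 467/(467+150) = 0.757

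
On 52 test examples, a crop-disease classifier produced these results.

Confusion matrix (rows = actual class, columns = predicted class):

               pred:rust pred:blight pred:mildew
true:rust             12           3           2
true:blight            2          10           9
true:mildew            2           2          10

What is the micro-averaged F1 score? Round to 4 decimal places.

Micro-averaging pools counts across classes: ΣTP=32, ΣFP=20, ΣFN=20.
Micro-F1 score = 2·TP/(2·TP+FP+FN) on pooled counts = 0.6154 (equals overall accuracy in single-label multiclass).

0.6154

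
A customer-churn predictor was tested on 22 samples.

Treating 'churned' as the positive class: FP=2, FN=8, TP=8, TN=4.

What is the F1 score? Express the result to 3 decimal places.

0.615

Precision = TP/(TP+FP) = 8/10 = 0.8000
Recall = TP/(TP+FN) = 8/16 = 0.5000
F1 = 2·TP/(2·TP+FP+FN) = 16/26 = 0.615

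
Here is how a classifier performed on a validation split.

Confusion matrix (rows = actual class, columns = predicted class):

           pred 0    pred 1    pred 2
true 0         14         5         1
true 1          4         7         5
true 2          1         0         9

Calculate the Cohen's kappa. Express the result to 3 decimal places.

0.472

Observed agreement pₒ = trace/N = 30/46 = 0.6522
Expected agreement pₑ = Σ (rowᵢ·colᵢ)/N² = (20·19 + 16·12 + 10·15)/46² = 0.3412
κ = (pₒ − pₑ)/(1 − pₑ) = (0.6522 − 0.3412)/(1 − 0.3412) = 0.472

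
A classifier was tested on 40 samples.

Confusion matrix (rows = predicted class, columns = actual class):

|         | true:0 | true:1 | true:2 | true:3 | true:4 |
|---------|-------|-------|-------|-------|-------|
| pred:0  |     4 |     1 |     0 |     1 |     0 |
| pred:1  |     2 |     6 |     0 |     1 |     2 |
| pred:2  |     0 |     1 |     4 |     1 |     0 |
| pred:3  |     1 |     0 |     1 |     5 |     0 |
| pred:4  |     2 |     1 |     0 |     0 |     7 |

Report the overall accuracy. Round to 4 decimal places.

0.6500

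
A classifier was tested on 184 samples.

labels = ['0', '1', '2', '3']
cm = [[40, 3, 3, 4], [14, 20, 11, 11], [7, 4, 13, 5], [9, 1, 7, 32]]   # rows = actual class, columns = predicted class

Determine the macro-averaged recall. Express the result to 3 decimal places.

0.565

Per-class recall (TP/(TP+FN)):
  0: TP=40, FN=3+3+4=10 → 40/50 = 0.8000
  1: TP=20, FN=14+11+11=36 → 20/56 = 0.3571
  2: TP=13, FN=7+4+5=16 → 13/29 = 0.4483
  3: TP=32, FN=9+1+7=17 → 32/49 = 0.6531
Macro-recall = mean = (0.8000 + 0.3571 + 0.4483 + 0.6531) / 4 = 0.565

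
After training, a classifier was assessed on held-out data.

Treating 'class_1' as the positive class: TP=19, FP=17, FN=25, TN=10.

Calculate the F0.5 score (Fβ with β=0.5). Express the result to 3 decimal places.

0.505

Fβ = (1+β²)·TP / ((1+β²)·TP + β²·FN + FP), with β²=1/4
= 1.25·19 / (1.25·19 + 0.25·25 + 17) = 0.505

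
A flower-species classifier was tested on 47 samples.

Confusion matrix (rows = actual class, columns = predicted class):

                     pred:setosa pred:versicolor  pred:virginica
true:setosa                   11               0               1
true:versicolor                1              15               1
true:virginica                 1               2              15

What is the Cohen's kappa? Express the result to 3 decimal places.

0.807

Observed agreement pₒ = trace/N = 41/47 = 0.8723
Expected agreement pₑ = Σ (rowᵢ·colᵢ)/N² = (12·13 + 17·17 + 18·17)/47² = 0.3400
κ = (pₒ − pₑ)/(1 − pₑ) = (0.8723 − 0.3400)/(1 − 0.3400) = 0.807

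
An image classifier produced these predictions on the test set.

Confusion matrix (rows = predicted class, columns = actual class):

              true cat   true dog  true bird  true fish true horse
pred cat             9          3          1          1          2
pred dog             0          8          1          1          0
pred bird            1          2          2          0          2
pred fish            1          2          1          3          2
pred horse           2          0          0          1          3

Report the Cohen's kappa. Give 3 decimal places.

0.388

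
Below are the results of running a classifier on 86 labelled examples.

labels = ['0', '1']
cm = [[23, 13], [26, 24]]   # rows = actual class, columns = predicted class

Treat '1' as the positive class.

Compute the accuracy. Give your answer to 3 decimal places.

Accuracy = (TP+TN)/N = (24+23)/86 = 0.547

0.547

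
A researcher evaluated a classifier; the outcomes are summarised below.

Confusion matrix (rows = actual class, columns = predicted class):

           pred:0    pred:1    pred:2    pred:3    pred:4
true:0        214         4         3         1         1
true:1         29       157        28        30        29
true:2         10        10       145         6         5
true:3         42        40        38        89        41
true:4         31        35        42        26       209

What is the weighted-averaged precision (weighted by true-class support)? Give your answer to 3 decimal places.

Per-class precision (TP/(TP+FP)):
  0: TP=214, FP=29+10+42+31=112 → 214/326 = 0.6564
  1: TP=157, FP=4+10+40+35=89 → 157/246 = 0.6382
  2: TP=145, FP=3+28+38+42=111 → 145/256 = 0.5664
  3: TP=89, FP=1+30+6+26=63 → 89/152 = 0.5855
  4: TP=209, FP=1+29+5+41=76 → 209/285 = 0.7333
Weighted-precision = Σ (supportᵢ/N)·precisionᵢ with N=1265: (223/1265)·0.6564 + (273/1265)·0.6382 + (176/1265)·0.5664 + (250/1265)·0.5855 + (343/1265)·0.7333 = 0.647

0.647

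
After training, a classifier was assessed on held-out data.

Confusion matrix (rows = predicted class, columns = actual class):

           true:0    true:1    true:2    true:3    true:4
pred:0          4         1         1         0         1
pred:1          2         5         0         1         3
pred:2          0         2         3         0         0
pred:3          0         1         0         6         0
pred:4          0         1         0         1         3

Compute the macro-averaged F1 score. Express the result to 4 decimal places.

0.6116

Per-class F1 score (2·TP/(2·TP+FP+FN)):
  0: TP=4, FP=1+1+0+1=3, FN=2+0+0+0=2 → 8/13 = 0.61538
  1: TP=5, FP=2+0+1+3=6, FN=1+2+1+1=5 → 10/21 = 0.47619
  2: TP=3, FP=0+2+0+0=2, FN=1+0+0+0=1 → 6/9 = 0.66667
  3: TP=6, FP=0+1+0+0=1, FN=0+1+0+1=2 → 12/15 = 0.80000
  4: TP=3, FP=0+1+0+1=2, FN=1+3+0+0=4 → 6/12 = 0.50000
Macro-F1 score = mean = (0.61538 + 0.47619 + 0.66667 + 0.80000 + 0.50000) / 5 = 0.6116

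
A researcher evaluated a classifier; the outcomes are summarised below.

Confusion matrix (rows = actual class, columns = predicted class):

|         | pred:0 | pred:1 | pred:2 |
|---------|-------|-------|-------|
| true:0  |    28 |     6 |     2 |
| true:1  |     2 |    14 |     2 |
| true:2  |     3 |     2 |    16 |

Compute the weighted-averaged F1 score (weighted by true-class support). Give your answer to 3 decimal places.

0.776

Per-class F1 score (2·TP/(2·TP+FP+FN)):
  0: TP=28, FP=2+3=5, FN=6+2=8 → 56/69 = 0.8116
  1: TP=14, FP=6+2=8, FN=2+2=4 → 28/40 = 0.7000
  2: TP=16, FP=2+2=4, FN=3+2=5 → 32/41 = 0.7805
Weighted-F1 score = Σ (supportᵢ/N)·F1 scoreᵢ with N=75: (36/75)·0.8116 + (18/75)·0.7000 + (21/75)·0.7805 = 0.776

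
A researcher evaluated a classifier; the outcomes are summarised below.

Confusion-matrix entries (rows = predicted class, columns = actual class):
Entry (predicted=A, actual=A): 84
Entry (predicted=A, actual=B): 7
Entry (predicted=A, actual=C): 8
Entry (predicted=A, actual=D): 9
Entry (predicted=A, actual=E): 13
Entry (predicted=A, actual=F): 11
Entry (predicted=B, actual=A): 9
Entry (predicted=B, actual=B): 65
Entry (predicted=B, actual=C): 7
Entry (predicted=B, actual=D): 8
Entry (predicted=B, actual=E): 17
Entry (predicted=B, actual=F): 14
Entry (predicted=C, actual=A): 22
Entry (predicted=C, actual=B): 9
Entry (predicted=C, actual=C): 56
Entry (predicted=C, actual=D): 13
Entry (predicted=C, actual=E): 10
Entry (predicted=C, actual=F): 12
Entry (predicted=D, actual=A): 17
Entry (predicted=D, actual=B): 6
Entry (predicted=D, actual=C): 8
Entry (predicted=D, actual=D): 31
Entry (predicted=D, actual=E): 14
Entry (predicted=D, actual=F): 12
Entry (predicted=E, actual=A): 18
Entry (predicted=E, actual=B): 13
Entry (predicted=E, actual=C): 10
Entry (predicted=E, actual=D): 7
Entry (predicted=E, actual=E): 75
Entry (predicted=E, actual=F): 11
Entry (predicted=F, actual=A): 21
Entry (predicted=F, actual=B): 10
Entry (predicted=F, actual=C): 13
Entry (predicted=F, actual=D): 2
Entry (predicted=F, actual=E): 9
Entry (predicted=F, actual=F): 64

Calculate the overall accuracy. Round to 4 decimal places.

Accuracy = trace / total = (84+65+56+31+75+64=375) / 715 = 375/715 = 0.5245

0.5245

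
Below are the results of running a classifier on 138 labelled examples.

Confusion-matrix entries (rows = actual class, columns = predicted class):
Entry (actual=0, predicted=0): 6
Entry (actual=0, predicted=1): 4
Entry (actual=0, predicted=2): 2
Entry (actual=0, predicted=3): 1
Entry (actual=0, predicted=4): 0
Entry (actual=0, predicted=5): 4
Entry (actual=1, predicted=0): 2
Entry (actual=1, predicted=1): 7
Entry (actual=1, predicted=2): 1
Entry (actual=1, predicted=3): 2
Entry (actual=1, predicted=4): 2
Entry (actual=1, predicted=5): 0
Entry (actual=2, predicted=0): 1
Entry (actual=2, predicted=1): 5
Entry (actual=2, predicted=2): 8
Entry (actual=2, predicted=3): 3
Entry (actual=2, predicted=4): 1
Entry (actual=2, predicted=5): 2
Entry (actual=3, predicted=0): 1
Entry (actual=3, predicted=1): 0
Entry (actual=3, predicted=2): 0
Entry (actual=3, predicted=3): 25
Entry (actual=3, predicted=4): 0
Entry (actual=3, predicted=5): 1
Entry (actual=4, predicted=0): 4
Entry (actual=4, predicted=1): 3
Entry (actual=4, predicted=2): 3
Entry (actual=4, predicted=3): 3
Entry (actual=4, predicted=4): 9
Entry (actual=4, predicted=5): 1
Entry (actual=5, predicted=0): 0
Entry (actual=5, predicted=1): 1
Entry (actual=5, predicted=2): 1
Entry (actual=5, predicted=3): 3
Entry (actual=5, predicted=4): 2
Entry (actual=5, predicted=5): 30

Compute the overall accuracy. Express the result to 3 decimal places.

0.616

Accuracy = trace / total = (6+7+8+25+9+30=85) / 138 = 85/138 = 0.616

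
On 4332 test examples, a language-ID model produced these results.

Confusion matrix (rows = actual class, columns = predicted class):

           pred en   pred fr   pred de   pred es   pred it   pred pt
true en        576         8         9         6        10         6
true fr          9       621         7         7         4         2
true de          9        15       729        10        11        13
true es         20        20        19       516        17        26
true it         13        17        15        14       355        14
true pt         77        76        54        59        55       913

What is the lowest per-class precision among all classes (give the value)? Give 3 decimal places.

Per-class precision (TP/(TP+FP)):
  en: TP=576, FP=9+9+20+13+77=128 → 576/704 = 0.8182
  fr: TP=621, FP=8+15+20+17+76=136 → 621/757 = 0.8203
  de: TP=729, FP=9+7+19+15+54=104 → 729/833 = 0.8752
  es: TP=516, FP=6+7+10+14+59=96 → 516/612 = 0.8431
  it: TP=355, FP=10+4+11+17+55=97 → 355/452 = 0.7854
  pt: TP=913, FP=6+2+13+26+14=61 → 913/974 = 0.9374
Lowest is class 'it' with precision = 0.785.

0.785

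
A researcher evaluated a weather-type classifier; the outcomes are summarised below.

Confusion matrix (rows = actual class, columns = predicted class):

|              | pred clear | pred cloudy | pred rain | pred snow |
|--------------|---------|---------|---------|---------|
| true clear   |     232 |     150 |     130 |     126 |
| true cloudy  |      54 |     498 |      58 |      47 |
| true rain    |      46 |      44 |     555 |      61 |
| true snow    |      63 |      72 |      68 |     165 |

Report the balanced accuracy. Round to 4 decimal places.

Balanced accuracy = mean of per-class recall.
  clear: recall = 232/638 = 0.36364
  cloudy: recall = 498/657 = 0.75799
  rain: recall = 555/706 = 0.78612
  snow: recall = 165/368 = 0.44837
Mean = (0.36364 + 0.75799 + 0.78612 + 0.44837) / 4 = 0.5890

0.5890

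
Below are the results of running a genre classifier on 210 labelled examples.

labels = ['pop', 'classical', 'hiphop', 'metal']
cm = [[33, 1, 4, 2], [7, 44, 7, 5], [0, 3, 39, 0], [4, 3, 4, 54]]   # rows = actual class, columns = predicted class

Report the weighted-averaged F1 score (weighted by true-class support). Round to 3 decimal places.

Per-class F1 score (2·TP/(2·TP+FP+FN)):
  pop: TP=33, FP=7+0+4=11, FN=1+4+2=7 → 66/84 = 0.7857
  classical: TP=44, FP=1+3+3=7, FN=7+7+5=19 → 88/114 = 0.7719
  hiphop: TP=39, FP=4+7+4=15, FN=0+3+0=3 → 78/96 = 0.8125
  metal: TP=54, FP=2+5+0=7, FN=4+3+4=11 → 108/126 = 0.8571
Weighted-F1 score = Σ (supportᵢ/N)·F1 scoreᵢ with N=210: (40/210)·0.7857 + (63/210)·0.7719 + (42/210)·0.8125 + (65/210)·0.8571 = 0.809

0.809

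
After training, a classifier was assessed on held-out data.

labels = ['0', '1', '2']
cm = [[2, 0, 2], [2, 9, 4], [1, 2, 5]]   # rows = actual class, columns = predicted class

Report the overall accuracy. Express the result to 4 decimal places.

0.5926

Accuracy = trace / total = (2+9+5=16) / 27 = 16/27 = 0.5926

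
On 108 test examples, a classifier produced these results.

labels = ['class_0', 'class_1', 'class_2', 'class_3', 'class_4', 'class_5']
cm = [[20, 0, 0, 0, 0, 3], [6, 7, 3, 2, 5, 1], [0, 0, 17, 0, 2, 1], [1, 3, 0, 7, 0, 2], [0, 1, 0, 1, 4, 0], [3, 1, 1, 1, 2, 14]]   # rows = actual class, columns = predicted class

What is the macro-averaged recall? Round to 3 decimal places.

0.642

Per-class recall (TP/(TP+FN)):
  class_0: TP=20, FN=0+0+0+0+3=3 → 20/23 = 0.8696
  class_1: TP=7, FN=6+3+2+5+1=17 → 7/24 = 0.2917
  class_2: TP=17, FN=0+0+0+2+1=3 → 17/20 = 0.8500
  class_3: TP=7, FN=1+3+0+0+2=6 → 7/13 = 0.5385
  class_4: TP=4, FN=0+1+0+1+0=2 → 4/6 = 0.6667
  class_5: TP=14, FN=3+1+1+1+2=8 → 14/22 = 0.6364
Macro-recall = mean = (0.8696 + 0.2917 + 0.8500 + 0.5385 + 0.6667 + 0.6364) / 6 = 0.642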